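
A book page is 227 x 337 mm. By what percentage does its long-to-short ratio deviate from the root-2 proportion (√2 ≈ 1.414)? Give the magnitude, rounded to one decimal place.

5.0%

Ratio = 337 / 227 ≈ 1.4846.
Ideal root-2 ≈ 1.4142. |1.4846 − 1.4142| / 1.4142 ≈ 4.98% → 5.0%.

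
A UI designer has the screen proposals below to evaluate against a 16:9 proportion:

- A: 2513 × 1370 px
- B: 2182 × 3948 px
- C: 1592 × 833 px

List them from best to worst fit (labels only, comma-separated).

B, A, C

A: 2513/1370 ≈ 1.834 → |1.834 − 1.778| = 0.056
B: 3948/2182 ≈ 1.809 → |1.809 − 1.778| = 0.031
C: 1592/833 ≈ 1.911 → |1.911 − 1.778| = 0.133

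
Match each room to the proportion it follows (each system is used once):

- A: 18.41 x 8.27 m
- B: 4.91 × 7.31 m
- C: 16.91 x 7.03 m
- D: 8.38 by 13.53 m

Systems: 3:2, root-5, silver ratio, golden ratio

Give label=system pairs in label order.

A=root-5, B=3:2, C=silver ratio, D=golden ratio

Ratios: A ≈ 2.226; B ≈ 1.489; C ≈ 2.405; D ≈ 1.615.
Targets: 3:2 ≈ 1.500; root-5 ≈ 2.236; silver ratio ≈ 2.414; golden ratio ≈ 1.618.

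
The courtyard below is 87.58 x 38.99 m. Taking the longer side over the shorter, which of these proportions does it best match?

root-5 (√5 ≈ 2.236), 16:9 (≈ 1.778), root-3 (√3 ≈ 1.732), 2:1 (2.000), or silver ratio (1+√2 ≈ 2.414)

root-5

87.58/38.99 ≈ 2.246. Nearest candidates are root-5 (2.236, off by 0.010) and silver ratio (2.414, off by 0.168).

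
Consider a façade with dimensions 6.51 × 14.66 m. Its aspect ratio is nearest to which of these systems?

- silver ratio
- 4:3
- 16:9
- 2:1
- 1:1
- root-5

root-5

14.66/6.51 ≈ 2.252. Nearest candidates are root-5 (2.236, off by 0.016) and silver ratio (2.414, off by 0.162).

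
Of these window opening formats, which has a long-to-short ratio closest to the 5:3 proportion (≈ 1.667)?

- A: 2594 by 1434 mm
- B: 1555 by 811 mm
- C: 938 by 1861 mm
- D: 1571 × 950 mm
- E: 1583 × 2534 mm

Ratios (long/short): A ≈ 1.809; B ≈ 1.917; C ≈ 1.984; D ≈ 1.654; E ≈ 1.601.
5:3 ≈ 1.667; option D is nearest (Δ 0.013).

D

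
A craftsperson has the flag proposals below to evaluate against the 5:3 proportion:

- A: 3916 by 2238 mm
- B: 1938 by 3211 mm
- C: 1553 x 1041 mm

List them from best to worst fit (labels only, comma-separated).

A: 3916/2238 ≈ 1.750 → |1.750 − 1.667| = 0.083
B: 3211/1938 ≈ 1.657 → |1.657 − 1.667| = 0.010
C: 1553/1041 ≈ 1.492 → |1.492 − 1.667| = 0.175

B, A, C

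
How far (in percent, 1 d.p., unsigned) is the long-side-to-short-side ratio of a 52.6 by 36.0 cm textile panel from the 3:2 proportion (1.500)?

Ratio = 52.6 / 36.0 ≈ 1.4611.
Ideal 3:2 = 1.5000. |1.4611 − 1.5000| / 1.5000 ≈ 2.59% → 2.6%.

2.6%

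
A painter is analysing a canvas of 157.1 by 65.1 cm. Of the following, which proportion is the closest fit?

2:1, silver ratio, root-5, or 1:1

silver ratio

Ratio = 157.1 / 65.1 ≈ 2.413.
Distances: 2:1 2.000 (Δ 0.413); silver ratio 2.414 (Δ 0.001); root-5 2.236 (Δ 0.177); 1:1 1.000 (Δ 1.413).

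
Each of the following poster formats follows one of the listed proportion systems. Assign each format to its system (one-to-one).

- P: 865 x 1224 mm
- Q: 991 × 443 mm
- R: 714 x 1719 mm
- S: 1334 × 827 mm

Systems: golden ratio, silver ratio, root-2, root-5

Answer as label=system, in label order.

P = 1224/865 ≈ 1.415 → root-2 (1.414)
Q = 991/443 ≈ 2.237 → root-5 (2.236)
R = 1719/714 ≈ 2.408 → silver ratio (2.414)
S = 1334/827 ≈ 1.613 → golden ratio (1.618)

P=root-2, Q=root-5, R=silver ratio, S=golden ratio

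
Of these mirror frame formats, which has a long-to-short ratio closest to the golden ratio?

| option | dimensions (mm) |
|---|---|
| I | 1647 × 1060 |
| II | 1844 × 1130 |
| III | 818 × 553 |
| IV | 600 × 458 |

Target golden ratio ≈ 1.618.
I: 1.554 (Δ0.064)  II: 1.632 (Δ0.014)  III: 1.479 (Δ0.139)  IV: 1.310 (Δ0.308)

II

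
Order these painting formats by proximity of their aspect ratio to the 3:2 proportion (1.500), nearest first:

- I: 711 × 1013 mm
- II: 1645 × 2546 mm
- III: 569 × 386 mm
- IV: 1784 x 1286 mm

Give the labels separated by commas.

III, II, I, IV

I: 1013/711 ≈ 1.425 → |1.425 − 1.500| = 0.075
II: 2546/1645 ≈ 1.548 → |1.548 − 1.500| = 0.048
III: 569/386 ≈ 1.474 → |1.474 − 1.500| = 0.026
IV: 1784/1286 ≈ 1.387 → |1.387 − 1.500| = 0.113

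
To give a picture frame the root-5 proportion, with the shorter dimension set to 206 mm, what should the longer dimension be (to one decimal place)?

root-5 ≈ 2.23607.
Longer side = 206 × 2.23607 ≈ 460.630 → 460.6 mm.

460.6 mm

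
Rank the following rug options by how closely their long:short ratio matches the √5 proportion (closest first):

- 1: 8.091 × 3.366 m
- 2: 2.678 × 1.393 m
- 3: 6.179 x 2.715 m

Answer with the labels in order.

3, 1, 2

1: 8.091/3.366 ≈ 2.404 → |2.404 − 2.236| = 0.168
2: 2.678/1.393 ≈ 1.922 → |1.922 − 2.236| = 0.314
3: 6.179/2.715 ≈ 2.276 → |2.276 − 2.236| = 0.040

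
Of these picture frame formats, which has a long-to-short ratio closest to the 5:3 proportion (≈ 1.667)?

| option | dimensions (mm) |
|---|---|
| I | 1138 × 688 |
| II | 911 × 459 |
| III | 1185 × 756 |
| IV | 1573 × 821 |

I

Target 5:3 ≈ 1.667.
I: 1.654 (Δ0.013)  II: 1.985 (Δ0.318)  III: 1.567 (Δ0.100)  IV: 1.916 (Δ0.249)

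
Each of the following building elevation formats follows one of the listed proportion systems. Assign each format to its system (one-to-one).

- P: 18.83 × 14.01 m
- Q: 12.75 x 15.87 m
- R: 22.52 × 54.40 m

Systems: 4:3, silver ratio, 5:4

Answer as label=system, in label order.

P=4:3, Q=5:4, R=silver ratio

P = 18.83/14.01 ≈ 1.344 → 4:3 (1.333)
Q = 15.87/12.75 ≈ 1.245 → 5:4 (1.250)
R = 54.40/22.52 ≈ 2.416 → silver ratio (2.414)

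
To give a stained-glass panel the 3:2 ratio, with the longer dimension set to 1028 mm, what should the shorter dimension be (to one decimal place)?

3:2 = 1.50000.
Shorter side = 1028 ÷ 1.50000 ≈ 685.333 → 685.3 mm.

685.3 mm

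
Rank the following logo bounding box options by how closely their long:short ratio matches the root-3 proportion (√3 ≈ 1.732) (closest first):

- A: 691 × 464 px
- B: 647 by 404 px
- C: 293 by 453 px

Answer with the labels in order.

B, C, A

Ratios: A = 691 / 464 ≈ 1.489; B = 647 / 404 ≈ 1.601; C = 453 / 293 ≈ 1.546.
|Δ from 1.732|: A 0.243; B 0.131; C 0.186.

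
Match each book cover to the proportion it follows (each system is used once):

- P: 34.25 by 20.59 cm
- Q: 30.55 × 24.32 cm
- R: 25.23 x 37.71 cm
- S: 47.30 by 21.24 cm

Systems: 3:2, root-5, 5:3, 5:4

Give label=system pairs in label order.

P=5:3, Q=5:4, R=3:2, S=root-5

Ratios: P ≈ 1.663; Q ≈ 1.256; R ≈ 1.495; S ≈ 2.227.
Targets: 3:2 ≈ 1.500; root-5 ≈ 2.236; 5:3 ≈ 1.667; 5:4 ≈ 1.250.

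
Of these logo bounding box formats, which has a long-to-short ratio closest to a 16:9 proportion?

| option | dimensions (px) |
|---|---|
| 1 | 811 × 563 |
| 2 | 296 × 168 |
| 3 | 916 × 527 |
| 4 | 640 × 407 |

2

Ratios (long/short): 1 ≈ 1.440; 2 ≈ 1.762; 3 ≈ 1.738; 4 ≈ 1.572.
16:9 ≈ 1.778; option 2 is nearest (Δ 0.016).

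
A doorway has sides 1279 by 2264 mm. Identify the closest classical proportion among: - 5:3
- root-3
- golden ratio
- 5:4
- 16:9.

Ratio = 2264 / 1279 ≈ 1.770.
Distances: 5:3 1.667 (Δ 0.103); root-3 1.732 (Δ 0.038); golden ratio 1.618 (Δ 0.152); 5:4 1.250 (Δ 0.520); 16:9 1.778 (Δ 0.008).

16:9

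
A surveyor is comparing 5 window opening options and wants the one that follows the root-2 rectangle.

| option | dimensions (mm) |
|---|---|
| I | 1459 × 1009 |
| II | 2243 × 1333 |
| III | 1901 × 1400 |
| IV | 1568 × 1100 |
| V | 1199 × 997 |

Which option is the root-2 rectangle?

Target root-2 ≈ 1.414.
I: 1.446 (Δ0.032)  II: 1.683 (Δ0.269)  III: 1.358 (Δ0.056)  IV: 1.425 (Δ0.011)  V: 1.203 (Δ0.211)

IV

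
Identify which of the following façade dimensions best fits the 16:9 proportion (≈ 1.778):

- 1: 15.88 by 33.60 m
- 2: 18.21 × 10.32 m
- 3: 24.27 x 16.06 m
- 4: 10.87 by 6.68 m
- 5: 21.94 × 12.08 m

2

Ratios (long/short): 1 ≈ 2.116; 2 ≈ 1.765; 3 ≈ 1.511; 4 ≈ 1.627; 5 ≈ 1.816.
16:9 ≈ 1.778; option 2 is nearest (Δ 0.013).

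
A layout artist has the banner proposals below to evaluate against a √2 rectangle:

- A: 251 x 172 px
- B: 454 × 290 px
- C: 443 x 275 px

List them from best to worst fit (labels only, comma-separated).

Ratios: A = 251 / 172 ≈ 1.459; B = 454 / 290 ≈ 1.566; C = 443 / 275 ≈ 1.611.
|Δ from 1.414|: A 0.045; B 0.152; C 0.197.

A, B, C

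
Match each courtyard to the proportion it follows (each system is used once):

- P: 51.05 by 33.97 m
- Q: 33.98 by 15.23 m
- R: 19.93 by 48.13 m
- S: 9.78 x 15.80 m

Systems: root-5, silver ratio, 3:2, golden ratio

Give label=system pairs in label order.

P=3:2, Q=root-5, R=silver ratio, S=golden ratio

Ratios: P ≈ 1.503; Q ≈ 2.231; R ≈ 2.415; S ≈ 1.616.
Targets: root-5 ≈ 2.236; silver ratio ≈ 2.414; 3:2 ≈ 1.500; golden ratio ≈ 1.618.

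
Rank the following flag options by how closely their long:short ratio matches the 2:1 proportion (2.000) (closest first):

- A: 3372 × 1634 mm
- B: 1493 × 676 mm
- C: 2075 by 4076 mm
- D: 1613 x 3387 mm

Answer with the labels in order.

C, A, D, B

Ratios: A = 3372 / 1634 ≈ 2.064; B = 1493 / 676 ≈ 2.209; C = 4076 / 2075 ≈ 1.964; D = 3387 / 1613 ≈ 2.100.
|Δ from 2.000|: A 0.064; B 0.209; C 0.036; D 0.100.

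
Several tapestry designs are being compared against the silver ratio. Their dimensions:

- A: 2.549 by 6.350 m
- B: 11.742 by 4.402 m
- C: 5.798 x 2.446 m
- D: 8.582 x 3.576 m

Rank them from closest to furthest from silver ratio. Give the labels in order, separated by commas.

Ratios: A = 6.350 / 2.549 ≈ 2.491; B = 11.742 / 4.402 ≈ 2.667; C = 5.798 / 2.446 ≈ 2.370; D = 8.582 / 3.576 ≈ 2.400.
|Δ from 2.414|: A 0.077; B 0.253; C 0.044; D 0.014.

D, C, A, B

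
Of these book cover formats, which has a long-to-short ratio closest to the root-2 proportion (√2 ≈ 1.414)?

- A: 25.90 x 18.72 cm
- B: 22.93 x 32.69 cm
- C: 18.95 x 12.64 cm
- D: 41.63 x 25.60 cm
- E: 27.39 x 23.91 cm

Target root-2 ≈ 1.414.
A: 1.384 (Δ0.030)  B: 1.426 (Δ0.012)  C: 1.499 (Δ0.085)  D: 1.626 (Δ0.212)  E: 1.146 (Δ0.268)

B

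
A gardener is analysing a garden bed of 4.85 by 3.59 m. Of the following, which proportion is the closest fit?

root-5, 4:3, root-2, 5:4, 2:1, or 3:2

4.85/3.59 ≈ 1.351. Nearest candidates are 4:3 (1.333, off by 0.018) and root-2 (1.414, off by 0.063).

4:3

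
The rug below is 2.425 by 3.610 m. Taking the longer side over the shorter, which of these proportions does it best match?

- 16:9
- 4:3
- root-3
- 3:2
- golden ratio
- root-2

3:2

3.610/2.425 ≈ 1.489. Nearest candidates are 3:2 (1.500, off by 0.011) and root-2 (1.414, off by 0.075).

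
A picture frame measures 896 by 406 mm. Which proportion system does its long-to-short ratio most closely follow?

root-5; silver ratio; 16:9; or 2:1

896/406 ≈ 2.207. Nearest candidates are root-5 (2.236, off by 0.029) and 2:1 (2.000, off by 0.207).

root-5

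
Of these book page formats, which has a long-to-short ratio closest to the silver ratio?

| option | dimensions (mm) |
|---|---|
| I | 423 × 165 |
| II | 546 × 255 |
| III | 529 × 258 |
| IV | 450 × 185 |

IV

Target silver ratio ≈ 2.414.
I: 2.564 (Δ0.150)  II: 2.141 (Δ0.273)  III: 2.050 (Δ0.364)  IV: 2.432 (Δ0.018)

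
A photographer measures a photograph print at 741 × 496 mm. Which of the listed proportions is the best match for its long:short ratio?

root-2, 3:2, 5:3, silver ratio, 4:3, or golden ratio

741/496 ≈ 1.494. Nearest candidates are 3:2 (1.500, off by 0.006) and root-2 (1.414, off by 0.080).

3:2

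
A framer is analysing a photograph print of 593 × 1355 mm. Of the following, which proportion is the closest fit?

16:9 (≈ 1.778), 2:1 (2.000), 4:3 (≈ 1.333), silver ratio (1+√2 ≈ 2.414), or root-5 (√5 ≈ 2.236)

Ratio = 1355 / 593 ≈ 2.285.
Distances: 16:9 1.778 (Δ 0.507); 2:1 2.000 (Δ 0.285); 4:3 1.333 (Δ 0.952); silver ratio 2.414 (Δ 0.129); root-5 2.236 (Δ 0.049).

root-5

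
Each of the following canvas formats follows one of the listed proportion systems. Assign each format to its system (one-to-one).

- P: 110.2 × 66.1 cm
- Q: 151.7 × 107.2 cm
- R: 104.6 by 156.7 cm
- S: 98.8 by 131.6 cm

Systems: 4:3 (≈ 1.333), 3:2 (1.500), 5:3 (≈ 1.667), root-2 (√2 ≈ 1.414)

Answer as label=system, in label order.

P=5:3, Q=root-2, R=3:2, S=4:3

P = 110.2/66.1 ≈ 1.667 → 5:3 (1.667)
Q = 151.7/107.2 ≈ 1.415 → root-2 (1.414)
R = 156.7/104.6 ≈ 1.498 → 3:2 (1.500)
S = 131.6/98.8 ≈ 1.332 → 4:3 (1.333)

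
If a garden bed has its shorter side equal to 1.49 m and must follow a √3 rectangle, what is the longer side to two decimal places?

root-3 ≈ 1.73205.
Longer side = 1.49 × 1.73205 ≈ 2.5808 → 2.58 m.

2.58 m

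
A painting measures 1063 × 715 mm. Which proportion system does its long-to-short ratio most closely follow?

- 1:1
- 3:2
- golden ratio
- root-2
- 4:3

3:2

Ratio = 1063 / 715 ≈ 1.487.
Distances: 1:1 1.000 (Δ 0.487); 3:2 1.500 (Δ 0.013); golden ratio 1.618 (Δ 0.131); root-2 1.414 (Δ 0.073); 4:3 1.333 (Δ 0.154).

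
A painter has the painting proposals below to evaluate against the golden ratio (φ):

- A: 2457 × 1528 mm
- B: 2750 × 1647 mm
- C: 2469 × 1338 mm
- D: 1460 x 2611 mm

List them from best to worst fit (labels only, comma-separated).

A, B, D, C

A: 2457/1528 ≈ 1.608 → |1.608 − 1.618| = 0.010
B: 2750/1647 ≈ 1.670 → |1.670 − 1.618| = 0.052
C: 2469/1338 ≈ 1.845 → |1.845 − 1.618| = 0.227
D: 2611/1460 ≈ 1.788 → |1.788 − 1.618| = 0.170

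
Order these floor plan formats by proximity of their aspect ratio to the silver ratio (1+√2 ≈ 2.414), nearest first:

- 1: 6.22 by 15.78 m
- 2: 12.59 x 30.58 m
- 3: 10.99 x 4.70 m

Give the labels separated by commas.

2, 3, 1

1: 15.78/6.22 ≈ 2.537 → |2.537 − 2.414| = 0.123
2: 30.58/12.59 ≈ 2.429 → |2.429 − 2.414| = 0.015
3: 10.99/4.70 ≈ 2.338 → |2.338 − 2.414| = 0.076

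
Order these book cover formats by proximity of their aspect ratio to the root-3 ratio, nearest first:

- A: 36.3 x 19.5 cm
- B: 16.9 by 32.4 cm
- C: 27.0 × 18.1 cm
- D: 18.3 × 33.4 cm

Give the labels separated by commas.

D, A, B, C

A: 36.3/19.5 ≈ 1.862 → |1.862 − 1.732| = 0.130
B: 32.4/16.9 ≈ 1.917 → |1.917 − 1.732| = 0.185
C: 27.0/18.1 ≈ 1.492 → |1.492 − 1.732| = 0.240
D: 33.4/18.3 ≈ 1.825 → |1.825 − 1.732| = 0.093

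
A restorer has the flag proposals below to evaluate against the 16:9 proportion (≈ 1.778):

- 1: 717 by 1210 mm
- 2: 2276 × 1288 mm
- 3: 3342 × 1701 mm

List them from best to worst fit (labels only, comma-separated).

2, 1, 3

1: 1210/717 ≈ 1.688 → |1.688 − 1.778| = 0.090
2: 2276/1288 ≈ 1.767 → |1.767 − 1.778| = 0.011
3: 3342/1701 ≈ 1.965 → |1.965 − 1.778| = 0.187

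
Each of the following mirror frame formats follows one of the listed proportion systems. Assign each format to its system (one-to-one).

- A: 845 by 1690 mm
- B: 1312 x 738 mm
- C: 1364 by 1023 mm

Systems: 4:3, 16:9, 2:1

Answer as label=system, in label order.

Ratios: A ≈ 2.000; B ≈ 1.778; C ≈ 1.333.
Targets: 4:3 ≈ 1.333; 16:9 ≈ 1.778; 2:1 ≈ 2.000.

A=2:1, B=16:9, C=4:3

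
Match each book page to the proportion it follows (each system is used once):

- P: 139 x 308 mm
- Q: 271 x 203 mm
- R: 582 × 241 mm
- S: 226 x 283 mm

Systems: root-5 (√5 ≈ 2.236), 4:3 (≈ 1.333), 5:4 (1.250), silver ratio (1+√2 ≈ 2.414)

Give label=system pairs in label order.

Ratios: P ≈ 2.216; Q ≈ 1.335; R ≈ 2.415; S ≈ 1.252.
Targets: root-5 ≈ 2.236; 4:3 ≈ 1.333; 5:4 ≈ 1.250; silver ratio ≈ 2.414.

P=root-5, Q=4:3, R=silver ratio, S=5:4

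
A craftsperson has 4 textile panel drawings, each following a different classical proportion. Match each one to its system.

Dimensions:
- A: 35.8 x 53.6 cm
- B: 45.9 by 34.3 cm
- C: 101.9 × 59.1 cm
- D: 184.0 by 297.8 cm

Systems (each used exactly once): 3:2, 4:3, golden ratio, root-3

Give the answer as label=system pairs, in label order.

Ratios: A ≈ 1.497; B ≈ 1.338; C ≈ 1.724; D ≈ 1.618.
Targets: 3:2 ≈ 1.500; 4:3 ≈ 1.333; golden ratio ≈ 1.618; root-3 ≈ 1.732.

A=3:2, B=4:3, C=root-3, D=golden ratio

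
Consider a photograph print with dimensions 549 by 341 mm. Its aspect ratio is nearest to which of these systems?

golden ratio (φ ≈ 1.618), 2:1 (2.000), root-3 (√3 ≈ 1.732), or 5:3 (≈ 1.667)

golden ratio

Ratio = 549 / 341 ≈ 1.610.
Distances: golden ratio 1.618 (Δ 0.008); 2:1 2.000 (Δ 0.390); root-3 1.732 (Δ 0.122); 5:3 1.667 (Δ 0.057).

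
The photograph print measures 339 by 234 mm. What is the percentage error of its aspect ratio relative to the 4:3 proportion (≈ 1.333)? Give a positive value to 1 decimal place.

Ratio = 339 / 234 ≈ 1.4487.
Ideal 4:3 ≈ 1.3333. |1.4487 − 1.3333| / 1.3333 ≈ 8.66% → 8.7%.

8.7%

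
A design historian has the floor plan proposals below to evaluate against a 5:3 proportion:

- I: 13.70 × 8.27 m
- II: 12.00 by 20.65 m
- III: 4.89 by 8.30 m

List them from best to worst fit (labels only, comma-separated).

Ratios: I = 13.70 / 8.27 ≈ 1.657; II = 20.65 / 12.00 ≈ 1.721; III = 8.30 / 4.89 ≈ 1.697.
|Δ from 1.667|: I 0.010; II 0.054; III 0.030.

I, III, II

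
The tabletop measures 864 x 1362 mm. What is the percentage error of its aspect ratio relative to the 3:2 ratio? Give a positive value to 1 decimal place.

5.1%

Ratio = 1362 / 864 ≈ 1.5764.
Ideal 3:2 = 1.5000. |1.5764 − 1.5000| / 1.5000 ≈ 5.09% → 5.1%.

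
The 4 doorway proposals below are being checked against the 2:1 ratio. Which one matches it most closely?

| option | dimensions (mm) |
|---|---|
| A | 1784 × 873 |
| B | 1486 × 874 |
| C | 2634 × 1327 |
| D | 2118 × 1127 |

Ratios (long/short): A ≈ 2.044; B ≈ 1.700; C ≈ 1.985; D ≈ 1.879.
2:1 ≈ 2.000; option C is nearest (Δ 0.015).

C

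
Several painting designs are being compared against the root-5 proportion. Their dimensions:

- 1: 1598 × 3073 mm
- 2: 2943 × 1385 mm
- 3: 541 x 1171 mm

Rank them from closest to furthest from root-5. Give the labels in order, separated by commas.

3, 2, 1

1: 3073/1598 ≈ 1.923 → |1.923 − 2.236| = 0.313
2: 2943/1385 ≈ 2.125 → |2.125 − 2.236| = 0.111
3: 1171/541 ≈ 2.165 → |2.165 − 2.236| = 0.071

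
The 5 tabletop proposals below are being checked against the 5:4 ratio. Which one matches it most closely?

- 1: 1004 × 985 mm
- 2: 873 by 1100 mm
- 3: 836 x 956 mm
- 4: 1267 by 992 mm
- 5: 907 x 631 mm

Target 5:4 ≈ 1.250.
1: 1.019 (Δ0.231)  2: 1.260 (Δ0.010)  3: 1.144 (Δ0.106)  4: 1.277 (Δ0.027)  5: 1.437 (Δ0.187)

2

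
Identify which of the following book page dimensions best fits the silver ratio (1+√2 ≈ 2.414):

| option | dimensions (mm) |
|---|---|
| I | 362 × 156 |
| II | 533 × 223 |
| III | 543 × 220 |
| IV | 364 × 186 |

II

Ratios (long/short): I ≈ 2.321; II ≈ 2.390; III ≈ 2.468; IV ≈ 1.957.
silver ratio ≈ 2.414; option II is nearest (Δ 0.024).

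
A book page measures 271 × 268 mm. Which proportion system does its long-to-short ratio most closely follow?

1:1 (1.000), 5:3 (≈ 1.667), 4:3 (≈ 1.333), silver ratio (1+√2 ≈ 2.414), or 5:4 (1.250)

Ratio = 271 / 268 ≈ 1.011.
Distances: 1:1 1.000 (Δ 0.011); 5:3 1.667 (Δ 0.656); 4:3 1.333 (Δ 0.322); silver ratio 2.414 (Δ 1.403); 5:4 1.250 (Δ 0.239).

1:1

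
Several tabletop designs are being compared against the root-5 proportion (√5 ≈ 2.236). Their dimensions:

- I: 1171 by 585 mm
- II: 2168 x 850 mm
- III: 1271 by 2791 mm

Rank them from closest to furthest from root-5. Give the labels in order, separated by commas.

III, I, II

Ratios: I = 1171 / 585 ≈ 2.002; II = 2168 / 850 ≈ 2.551; III = 2791 / 1271 ≈ 2.196.
|Δ from 2.236|: I 0.234; II 0.315; III 0.040.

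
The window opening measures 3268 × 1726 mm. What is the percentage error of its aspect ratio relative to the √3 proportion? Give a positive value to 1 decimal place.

9.3%

Ratio = 3268 / 1726 ≈ 1.8934.
Ideal root-3 ≈ 1.7321. |1.8934 − 1.7321| / 1.7321 ≈ 9.31% → 9.3%.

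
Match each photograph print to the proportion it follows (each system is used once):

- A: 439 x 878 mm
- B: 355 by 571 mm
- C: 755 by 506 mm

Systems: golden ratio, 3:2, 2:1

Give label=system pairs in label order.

Ratios: A ≈ 2.000; B ≈ 1.608; C ≈ 1.492.
Targets: golden ratio ≈ 1.618; 3:2 ≈ 1.500; 2:1 ≈ 2.000.

A=2:1, B=golden ratio, C=3:2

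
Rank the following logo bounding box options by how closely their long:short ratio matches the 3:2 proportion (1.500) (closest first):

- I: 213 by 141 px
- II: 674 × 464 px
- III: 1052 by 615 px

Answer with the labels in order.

I, II, III

I: 213/141 ≈ 1.511 → |1.511 − 1.500| = 0.011
II: 674/464 ≈ 1.453 → |1.453 − 1.500| = 0.047
III: 1052/615 ≈ 1.711 → |1.711 − 1.500| = 0.211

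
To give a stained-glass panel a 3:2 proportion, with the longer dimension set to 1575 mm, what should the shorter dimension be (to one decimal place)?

3:2 = 1.50000.
Shorter side = 1575 ÷ 1.50000 ≈ 1050.000 → 1050.0 mm.

1050.0 mm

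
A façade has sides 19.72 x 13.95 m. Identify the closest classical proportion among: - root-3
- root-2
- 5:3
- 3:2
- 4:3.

root-2

Ratio = 19.72 / 13.95 ≈ 1.414.
Distances: root-3 1.732 (Δ 0.318); root-2 1.414 (Δ 0.000); 5:3 1.667 (Δ 0.253); 3:2 1.500 (Δ 0.086); 4:3 1.333 (Δ 0.081).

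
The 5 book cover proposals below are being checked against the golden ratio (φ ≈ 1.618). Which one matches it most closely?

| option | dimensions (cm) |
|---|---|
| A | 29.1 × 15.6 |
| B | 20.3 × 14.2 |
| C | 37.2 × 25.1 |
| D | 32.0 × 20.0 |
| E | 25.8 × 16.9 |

D

Target golden ratio ≈ 1.618.
A: 1.865 (Δ0.247)  B: 1.430 (Δ0.188)  C: 1.482 (Δ0.136)  D: 1.600 (Δ0.018)  E: 1.527 (Δ0.091)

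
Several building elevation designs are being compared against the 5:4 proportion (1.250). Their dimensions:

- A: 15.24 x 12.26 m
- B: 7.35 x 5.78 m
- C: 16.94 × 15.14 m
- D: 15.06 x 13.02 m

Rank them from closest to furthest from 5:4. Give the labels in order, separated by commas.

A, B, D, C

Ratios: A = 15.24 / 12.26 ≈ 1.243; B = 7.35 / 5.78 ≈ 1.272; C = 16.94 / 15.14 ≈ 1.119; D = 15.06 / 13.02 ≈ 1.157.
|Δ from 1.250|: A 0.007; B 0.022; C 0.131; D 0.093.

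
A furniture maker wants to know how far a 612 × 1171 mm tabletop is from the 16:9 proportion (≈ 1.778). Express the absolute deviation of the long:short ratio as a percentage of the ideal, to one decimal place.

Ratio = 1171 / 612 ≈ 1.9134.
Ideal 16:9 ≈ 1.7778. |1.9134 − 1.7778| / 1.7778 ≈ 7.63% → 7.6%.

7.6%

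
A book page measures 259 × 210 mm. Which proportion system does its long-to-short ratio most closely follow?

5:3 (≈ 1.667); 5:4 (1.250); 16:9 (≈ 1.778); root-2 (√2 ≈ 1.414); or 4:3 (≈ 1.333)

5:4

Ratio = 259 / 210 ≈ 1.233.
Distances: 5:3 1.667 (Δ 0.434); 5:4 1.250 (Δ 0.017); 16:9 1.778 (Δ 0.545); root-2 1.414 (Δ 0.181); 4:3 1.333 (Δ 0.100).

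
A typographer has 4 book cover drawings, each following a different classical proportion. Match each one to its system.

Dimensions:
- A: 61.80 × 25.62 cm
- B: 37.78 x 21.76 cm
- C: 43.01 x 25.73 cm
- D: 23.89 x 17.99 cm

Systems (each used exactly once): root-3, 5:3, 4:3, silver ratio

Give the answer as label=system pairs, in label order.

A=silver ratio, B=root-3, C=5:3, D=4:3

Ratios: A ≈ 2.412; B ≈ 1.736; C ≈ 1.672; D ≈ 1.328.
Targets: root-3 ≈ 1.732; 5:3 ≈ 1.667; 4:3 ≈ 1.333; silver ratio ≈ 2.414.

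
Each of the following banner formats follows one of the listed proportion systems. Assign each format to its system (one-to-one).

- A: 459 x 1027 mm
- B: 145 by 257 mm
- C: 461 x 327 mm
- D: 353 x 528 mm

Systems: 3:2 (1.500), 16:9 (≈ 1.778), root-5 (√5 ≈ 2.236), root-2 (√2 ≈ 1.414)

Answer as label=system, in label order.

A=root-5, B=16:9, C=root-2, D=3:2

Ratios: A ≈ 2.237; B ≈ 1.772; C ≈ 1.410; D ≈ 1.496.
Targets: 3:2 ≈ 1.500; 16:9 ≈ 1.778; root-5 ≈ 2.236; root-2 ≈ 1.414.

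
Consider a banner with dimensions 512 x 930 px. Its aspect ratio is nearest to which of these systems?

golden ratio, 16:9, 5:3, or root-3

16:9

930/512 ≈ 1.816. Nearest candidates are 16:9 (1.778, off by 0.038) and root-3 (1.732, off by 0.084).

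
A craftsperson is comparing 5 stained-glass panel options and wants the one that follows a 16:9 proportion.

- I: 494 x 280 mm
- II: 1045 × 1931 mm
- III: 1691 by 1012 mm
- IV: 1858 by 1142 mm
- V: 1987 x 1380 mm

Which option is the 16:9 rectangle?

I

Ratios (long/short): I ≈ 1.764; II ≈ 1.848; III ≈ 1.671; IV ≈ 1.627; V ≈ 1.440.
16:9 ≈ 1.778; option I is nearest (Δ 0.014).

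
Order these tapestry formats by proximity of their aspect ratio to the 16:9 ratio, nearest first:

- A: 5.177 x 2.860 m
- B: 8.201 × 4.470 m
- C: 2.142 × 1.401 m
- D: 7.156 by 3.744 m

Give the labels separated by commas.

Ratios: A = 5.177 / 2.860 ≈ 1.810; B = 8.201 / 4.470 ≈ 1.835; C = 2.142 / 1.401 ≈ 1.529; D = 7.156 / 3.744 ≈ 1.911.
|Δ from 1.778|: A 0.032; B 0.057; C 0.249; D 0.133.

A, B, D, C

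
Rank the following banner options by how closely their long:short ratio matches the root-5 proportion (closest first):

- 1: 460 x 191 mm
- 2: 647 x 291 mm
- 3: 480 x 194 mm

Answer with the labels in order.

2, 1, 3

Ratios: 1 = 460 / 191 ≈ 2.408; 2 = 647 / 291 ≈ 2.223; 3 = 480 / 194 ≈ 2.474.
|Δ from 2.236|: 1 0.172; 2 0.013; 3 0.238.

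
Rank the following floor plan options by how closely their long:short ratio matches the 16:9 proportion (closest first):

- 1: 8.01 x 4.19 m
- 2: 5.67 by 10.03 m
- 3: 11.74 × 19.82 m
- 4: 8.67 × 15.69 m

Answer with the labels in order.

Ratios: 1 = 8.01 / 4.19 ≈ 1.912; 2 = 10.03 / 5.67 ≈ 1.769; 3 = 19.82 / 11.74 ≈ 1.688; 4 = 15.69 / 8.67 ≈ 1.810.
|Δ from 1.778|: 1 0.134; 2 0.009; 3 0.090; 4 0.032.

2, 4, 3, 1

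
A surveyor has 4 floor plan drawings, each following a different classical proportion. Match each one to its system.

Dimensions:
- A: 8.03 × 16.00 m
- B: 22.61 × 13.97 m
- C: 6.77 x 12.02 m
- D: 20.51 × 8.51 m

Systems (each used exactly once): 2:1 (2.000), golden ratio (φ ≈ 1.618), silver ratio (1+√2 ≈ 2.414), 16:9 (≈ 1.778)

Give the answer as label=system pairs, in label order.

Ratios: A ≈ 1.993; B ≈ 1.618; C ≈ 1.775; D ≈ 2.410.
Targets: 2:1 ≈ 2.000; golden ratio ≈ 1.618; silver ratio ≈ 2.414; 16:9 ≈ 1.778.

A=2:1, B=golden ratio, C=16:9, D=silver ratio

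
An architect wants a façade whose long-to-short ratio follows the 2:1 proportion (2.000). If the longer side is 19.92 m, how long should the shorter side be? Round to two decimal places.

9.96 m

2:1 = 2.00000.
Shorter side = 19.92 ÷ 2.00000 ≈ 9.9600 → 9.96 m.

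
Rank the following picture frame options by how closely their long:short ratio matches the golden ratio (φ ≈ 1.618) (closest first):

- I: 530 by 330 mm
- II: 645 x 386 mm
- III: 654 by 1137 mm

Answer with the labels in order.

I: 530/330 ≈ 1.606 → |1.606 − 1.618| = 0.012
II: 645/386 ≈ 1.671 → |1.671 − 1.618| = 0.053
III: 1137/654 ≈ 1.739 → |1.739 − 1.618| = 0.121

I, II, III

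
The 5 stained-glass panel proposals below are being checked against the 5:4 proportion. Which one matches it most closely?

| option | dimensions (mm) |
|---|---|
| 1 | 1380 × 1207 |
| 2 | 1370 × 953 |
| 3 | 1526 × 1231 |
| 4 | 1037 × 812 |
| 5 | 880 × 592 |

3

Target 5:4 ≈ 1.250.
1: 1.143 (Δ0.107)  2: 1.438 (Δ0.188)  3: 1.240 (Δ0.010)  4: 1.277 (Δ0.027)  5: 1.486 (Δ0.236)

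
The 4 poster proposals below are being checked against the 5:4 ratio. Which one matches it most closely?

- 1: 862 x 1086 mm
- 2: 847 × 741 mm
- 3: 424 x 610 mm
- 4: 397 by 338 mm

Ratios (long/short): 1 ≈ 1.260; 2 ≈ 1.143; 3 ≈ 1.439; 4 ≈ 1.175.
5:4 ≈ 1.250; option 1 is nearest (Δ 0.010).

1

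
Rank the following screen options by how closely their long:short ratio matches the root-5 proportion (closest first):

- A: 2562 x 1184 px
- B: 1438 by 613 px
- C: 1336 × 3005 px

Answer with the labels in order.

Ratios: A = 2562 / 1184 ≈ 2.164; B = 1438 / 613 ≈ 2.346; C = 3005 / 1336 ≈ 2.249.
|Δ from 2.236|: A 0.072; B 0.110; C 0.013.

C, A, B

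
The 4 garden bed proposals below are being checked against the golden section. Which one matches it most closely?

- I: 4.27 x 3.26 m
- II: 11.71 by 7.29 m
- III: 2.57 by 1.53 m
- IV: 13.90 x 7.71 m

Target golden ratio ≈ 1.618.
I: 1.310 (Δ0.308)  II: 1.606 (Δ0.012)  III: 1.680 (Δ0.062)  IV: 1.803 (Δ0.185)

II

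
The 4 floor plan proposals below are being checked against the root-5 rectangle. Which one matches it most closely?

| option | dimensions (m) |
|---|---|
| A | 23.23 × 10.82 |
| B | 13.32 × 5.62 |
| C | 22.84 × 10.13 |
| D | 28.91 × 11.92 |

Ratios (long/short): A ≈ 2.147; B ≈ 2.370; C ≈ 2.255; D ≈ 2.425.
root-5 ≈ 2.236; option C is nearest (Δ 0.019).

C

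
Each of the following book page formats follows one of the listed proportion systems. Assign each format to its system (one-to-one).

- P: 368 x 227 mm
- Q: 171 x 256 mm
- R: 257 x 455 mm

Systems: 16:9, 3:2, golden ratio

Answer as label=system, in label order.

Ratios: P ≈ 1.621; Q ≈ 1.497; R ≈ 1.770.
Targets: 16:9 ≈ 1.778; 3:2 ≈ 1.500; golden ratio ≈ 1.618.

P=golden ratio, Q=3:2, R=16:9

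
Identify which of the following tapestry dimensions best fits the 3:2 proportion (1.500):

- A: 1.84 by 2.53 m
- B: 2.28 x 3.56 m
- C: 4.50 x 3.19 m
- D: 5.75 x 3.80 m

Target 3:2 ≈ 1.500.
A: 1.375 (Δ0.125)  B: 1.561 (Δ0.061)  C: 1.411 (Δ0.089)  D: 1.513 (Δ0.013)

D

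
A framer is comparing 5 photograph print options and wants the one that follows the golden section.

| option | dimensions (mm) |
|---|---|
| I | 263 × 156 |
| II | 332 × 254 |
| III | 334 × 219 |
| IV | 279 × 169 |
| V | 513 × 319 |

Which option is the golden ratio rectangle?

Target golden ratio ≈ 1.618.
I: 1.686 (Δ0.068)  II: 1.307 (Δ0.311)  III: 1.525 (Δ0.093)  IV: 1.651 (Δ0.033)  V: 1.608 (Δ0.010)

V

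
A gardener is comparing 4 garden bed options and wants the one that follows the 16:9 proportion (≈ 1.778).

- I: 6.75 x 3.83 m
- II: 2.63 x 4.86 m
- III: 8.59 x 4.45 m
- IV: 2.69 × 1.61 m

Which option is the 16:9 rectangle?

I

Target 16:9 ≈ 1.778.
I: 1.762 (Δ0.016)  II: 1.848 (Δ0.070)  III: 1.930 (Δ0.152)  IV: 1.671 (Δ0.107)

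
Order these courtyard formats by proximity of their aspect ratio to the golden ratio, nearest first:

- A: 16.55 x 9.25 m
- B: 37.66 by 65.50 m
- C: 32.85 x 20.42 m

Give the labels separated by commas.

C, B, A

Ratios: A = 16.55 / 9.25 ≈ 1.789; B = 65.50 / 37.66 ≈ 1.739; C = 32.85 / 20.42 ≈ 1.609.
|Δ from 1.618|: A 0.171; B 0.121; C 0.009.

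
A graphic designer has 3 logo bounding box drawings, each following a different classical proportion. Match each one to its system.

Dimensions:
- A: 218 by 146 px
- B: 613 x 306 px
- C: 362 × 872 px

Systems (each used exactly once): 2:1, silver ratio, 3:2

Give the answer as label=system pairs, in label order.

A=3:2, B=2:1, C=silver ratio

Ratios: A ≈ 1.493; B ≈ 2.003; C ≈ 2.409.
Targets: 2:1 ≈ 2.000; silver ratio ≈ 2.414; 3:2 ≈ 1.500.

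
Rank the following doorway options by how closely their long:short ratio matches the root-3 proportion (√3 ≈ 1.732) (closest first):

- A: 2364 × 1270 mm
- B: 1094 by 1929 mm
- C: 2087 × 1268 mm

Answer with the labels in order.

Ratios: A = 2364 / 1270 ≈ 1.861; B = 1929 / 1094 ≈ 1.763; C = 2087 / 1268 ≈ 1.646.
|Δ from 1.732|: A 0.129; B 0.031; C 0.086.

B, C, A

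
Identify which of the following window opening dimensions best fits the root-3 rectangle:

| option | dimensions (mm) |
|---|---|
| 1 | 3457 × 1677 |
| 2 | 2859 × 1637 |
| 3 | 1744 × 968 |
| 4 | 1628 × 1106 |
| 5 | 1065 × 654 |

2

Ratios (long/short): 1 ≈ 2.061; 2 ≈ 1.746; 3 ≈ 1.802; 4 ≈ 1.472; 5 ≈ 1.628.
root-3 ≈ 1.732; option 2 is nearest (Δ 0.014).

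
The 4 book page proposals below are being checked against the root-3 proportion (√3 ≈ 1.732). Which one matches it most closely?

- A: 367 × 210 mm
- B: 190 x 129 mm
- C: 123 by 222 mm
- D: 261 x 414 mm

Ratios (long/short): A ≈ 1.748; B ≈ 1.473; C ≈ 1.805; D ≈ 1.586.
root-3 ≈ 1.732; option A is nearest (Δ 0.016).

A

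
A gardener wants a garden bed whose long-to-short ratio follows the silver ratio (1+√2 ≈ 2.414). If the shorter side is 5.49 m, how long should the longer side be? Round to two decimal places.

silver ratio ≈ 2.41421.
Longer side = 5.49 × 2.41421 ≈ 13.2540 → 13.25 m.

13.25 m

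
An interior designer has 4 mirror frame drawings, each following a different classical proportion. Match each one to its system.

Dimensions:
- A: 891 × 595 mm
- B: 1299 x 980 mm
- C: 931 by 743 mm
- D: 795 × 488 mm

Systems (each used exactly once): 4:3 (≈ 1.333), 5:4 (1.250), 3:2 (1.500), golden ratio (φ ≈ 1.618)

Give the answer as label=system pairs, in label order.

Ratios: A ≈ 1.497; B ≈ 1.326; C ≈ 1.253; D ≈ 1.629.
Targets: 4:3 ≈ 1.333; 5:4 ≈ 1.250; 3:2 ≈ 1.500; golden ratio ≈ 1.618.

A=3:2, B=4:3, C=5:4, D=golden ratio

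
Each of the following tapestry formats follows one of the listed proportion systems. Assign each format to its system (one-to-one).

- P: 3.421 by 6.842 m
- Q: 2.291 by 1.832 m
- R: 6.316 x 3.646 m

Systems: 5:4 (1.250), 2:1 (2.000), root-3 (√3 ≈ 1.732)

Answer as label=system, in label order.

P=2:1, Q=5:4, R=root-3

P = 6.842/3.421 ≈ 2.000 → 2:1 (2.000)
Q = 2.291/1.832 ≈ 1.251 → 5:4 (1.250)
R = 6.316/3.646 ≈ 1.732 → root-3 (1.732)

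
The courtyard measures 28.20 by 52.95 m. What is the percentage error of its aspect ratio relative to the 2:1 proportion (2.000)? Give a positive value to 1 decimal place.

Ratio = 52.95 / 28.20 ≈ 1.8777.
Ideal 2:1 = 2.0000. |1.8777 − 2.0000| / 2.0000 ≈ 6.12% → 6.1%.

6.1%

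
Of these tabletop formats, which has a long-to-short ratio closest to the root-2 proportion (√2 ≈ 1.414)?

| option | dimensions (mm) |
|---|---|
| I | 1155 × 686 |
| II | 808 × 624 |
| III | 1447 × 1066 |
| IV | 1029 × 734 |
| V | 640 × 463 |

Target root-2 ≈ 1.414.
I: 1.684 (Δ0.270)  II: 1.295 (Δ0.119)  III: 1.357 (Δ0.057)  IV: 1.402 (Δ0.012)  V: 1.382 (Δ0.032)

IV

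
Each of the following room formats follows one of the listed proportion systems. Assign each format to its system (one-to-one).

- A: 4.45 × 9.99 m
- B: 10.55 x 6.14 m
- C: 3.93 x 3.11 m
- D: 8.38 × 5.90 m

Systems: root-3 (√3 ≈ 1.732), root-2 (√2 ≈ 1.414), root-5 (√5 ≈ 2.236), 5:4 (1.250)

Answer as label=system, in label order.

Ratios: A ≈ 2.245; B ≈ 1.718; C ≈ 1.264; D ≈ 1.420.
Targets: root-3 ≈ 1.732; root-2 ≈ 1.414; root-5 ≈ 2.236; 5:4 ≈ 1.250.

A=root-5, B=root-3, C=5:4, D=root-2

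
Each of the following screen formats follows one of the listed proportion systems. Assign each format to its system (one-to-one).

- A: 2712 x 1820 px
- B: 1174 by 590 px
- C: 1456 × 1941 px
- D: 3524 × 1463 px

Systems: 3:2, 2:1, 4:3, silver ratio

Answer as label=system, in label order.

Ratios: A ≈ 1.490; B ≈ 1.990; C ≈ 1.333; D ≈ 2.409.
Targets: 3:2 ≈ 1.500; 2:1 ≈ 2.000; 4:3 ≈ 1.333; silver ratio ≈ 2.414.

A=3:2, B=2:1, C=4:3, D=silver ratio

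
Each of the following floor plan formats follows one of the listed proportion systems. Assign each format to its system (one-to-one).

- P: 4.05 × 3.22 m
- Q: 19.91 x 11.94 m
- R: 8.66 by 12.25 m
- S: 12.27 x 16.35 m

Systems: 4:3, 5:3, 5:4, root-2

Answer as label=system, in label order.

P = 4.05/3.22 ≈ 1.258 → 5:4 (1.250)
Q = 19.91/11.94 ≈ 1.668 → 5:3 (1.667)
R = 12.25/8.66 ≈ 1.415 → root-2 (1.414)
S = 16.35/12.27 ≈ 1.333 → 4:3 (1.333)

P=5:4, Q=5:3, R=root-2, S=4:3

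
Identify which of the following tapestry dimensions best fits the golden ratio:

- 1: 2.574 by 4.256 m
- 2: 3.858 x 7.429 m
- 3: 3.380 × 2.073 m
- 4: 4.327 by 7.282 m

3

Target golden ratio ≈ 1.618.
1: 1.653 (Δ0.035)  2: 1.926 (Δ0.308)  3: 1.630 (Δ0.012)  4: 1.683 (Δ0.065)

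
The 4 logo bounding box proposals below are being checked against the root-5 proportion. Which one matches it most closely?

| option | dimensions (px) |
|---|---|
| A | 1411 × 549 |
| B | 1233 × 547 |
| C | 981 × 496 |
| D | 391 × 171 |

B

Target root-5 ≈ 2.236.
A: 2.570 (Δ0.334)  B: 2.254 (Δ0.018)  C: 1.978 (Δ0.258)  D: 2.287 (Δ0.051)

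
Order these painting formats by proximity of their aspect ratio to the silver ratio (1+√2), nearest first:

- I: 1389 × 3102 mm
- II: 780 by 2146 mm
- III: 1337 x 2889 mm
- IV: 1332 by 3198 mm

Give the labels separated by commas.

IV, I, III, II

Ratios: I = 3102 / 1389 ≈ 2.233; II = 2146 / 780 ≈ 2.751; III = 2889 / 1337 ≈ 2.161; IV = 3198 / 1332 ≈ 2.401.
|Δ from 2.414|: I 0.181; II 0.337; III 0.253; IV 0.013.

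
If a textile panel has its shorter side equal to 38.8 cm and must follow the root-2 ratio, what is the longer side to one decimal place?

root-2 ≈ 1.41421.
Longer side = 38.8 × 1.41421 ≈ 54.871 → 54.9 cm.

54.9 cm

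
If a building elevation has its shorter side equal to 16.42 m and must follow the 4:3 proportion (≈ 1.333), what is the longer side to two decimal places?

4:3 ≈ 1.33333.
Longer side = 16.42 × 1.33333 ≈ 21.8933 → 21.89 m.

21.89 m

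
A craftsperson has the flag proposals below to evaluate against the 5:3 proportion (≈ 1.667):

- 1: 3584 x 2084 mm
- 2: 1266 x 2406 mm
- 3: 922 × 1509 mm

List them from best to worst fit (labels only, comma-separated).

1: 3584/2084 ≈ 1.720 → |1.720 − 1.667| = 0.053
2: 2406/1266 ≈ 1.900 → |1.900 − 1.667| = 0.233
3: 1509/922 ≈ 1.637 → |1.637 − 1.667| = 0.030

3, 1, 2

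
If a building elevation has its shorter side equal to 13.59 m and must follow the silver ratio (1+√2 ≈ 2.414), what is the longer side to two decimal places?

32.81 m

silver ratio ≈ 2.41421.
Longer side = 13.59 × 2.41421 ≈ 32.8091 → 32.81 m.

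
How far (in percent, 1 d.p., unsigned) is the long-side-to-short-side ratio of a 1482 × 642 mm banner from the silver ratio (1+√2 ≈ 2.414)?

Ratio = 1482 / 642 ≈ 2.3084.
Ideal silver ratio ≈ 2.4142. |2.3084 − 2.4142| / 2.4142 ≈ 4.38% → 4.4%.

4.4%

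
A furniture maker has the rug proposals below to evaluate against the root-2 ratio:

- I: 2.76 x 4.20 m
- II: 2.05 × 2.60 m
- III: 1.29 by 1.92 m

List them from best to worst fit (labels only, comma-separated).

III, I, II

I: 4.20/2.76 ≈ 1.522 → |1.522 − 1.414| = 0.108
II: 2.60/2.05 ≈ 1.268 → |1.268 − 1.414| = 0.146
III: 1.92/1.29 ≈ 1.488 → |1.488 − 1.414| = 0.074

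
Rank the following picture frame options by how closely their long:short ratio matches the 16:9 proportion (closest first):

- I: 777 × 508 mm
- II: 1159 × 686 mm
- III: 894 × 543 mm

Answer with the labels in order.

II, III, I

I: 777/508 ≈ 1.530 → |1.530 − 1.778| = 0.248
II: 1159/686 ≈ 1.690 → |1.690 − 1.778| = 0.088
III: 894/543 ≈ 1.646 → |1.646 − 1.778| = 0.132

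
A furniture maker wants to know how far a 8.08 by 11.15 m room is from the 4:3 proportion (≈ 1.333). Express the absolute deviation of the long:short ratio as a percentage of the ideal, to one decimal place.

3.5%

Ratio = 11.15 / 8.08 ≈ 1.3800.
Ideal 4:3 ≈ 1.3333. |1.3800 − 1.3333| / 1.3333 ≈ 3.50% → 3.5%.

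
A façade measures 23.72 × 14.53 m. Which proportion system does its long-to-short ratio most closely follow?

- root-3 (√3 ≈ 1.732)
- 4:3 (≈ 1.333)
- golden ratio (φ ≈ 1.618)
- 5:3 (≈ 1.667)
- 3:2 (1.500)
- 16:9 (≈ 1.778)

Ratio = 23.72 / 14.53 ≈ 1.632.
Distances: root-3 1.732 (Δ 0.100); 4:3 1.333 (Δ 0.299); golden ratio 1.618 (Δ 0.014); 5:3 1.667 (Δ 0.035); 3:2 1.500 (Δ 0.132); 16:9 1.778 (Δ 0.146).

golden ratio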